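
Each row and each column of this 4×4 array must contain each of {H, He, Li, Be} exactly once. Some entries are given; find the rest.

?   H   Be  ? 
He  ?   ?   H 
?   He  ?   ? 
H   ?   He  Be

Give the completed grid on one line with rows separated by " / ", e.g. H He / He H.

Li H Be He / He Be Li H / Be He H Li / H Li He Be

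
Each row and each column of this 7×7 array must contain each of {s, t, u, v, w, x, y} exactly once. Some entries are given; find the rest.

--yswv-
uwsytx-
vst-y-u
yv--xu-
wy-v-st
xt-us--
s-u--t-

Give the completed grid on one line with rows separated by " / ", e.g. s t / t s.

t u y s w v x / u w s y t x v / v s t x y w u / y v w t x u s / w y x v u s t / x t v u s y w / s x u w v t y

At row 1, column 1: row 1 has {s,v,w,y}; column 1 has {s,u,v,w,x,y}; that leaves t.
At row 1, column 7: row 1 has {s,t,v,w,y}; column 7 has {t,u}; that leaves x.
At row 2, column 7: row 2 has {s,t,u,w,x,y}; column 7 has {t,u,x}; that leaves v.
At row 3, column 6: row 3 has {s,t,u,v,y}; column 6 has {s,t,u,v,x}; that leaves w.
At row 4, column 3: row 4 has {u,v,x,y}; column 3 has {s,t,u,y}; that leaves w.
At row 4, column 4: row 4 has {u,v,w,x,y}; column 4 has {s,u,v,y}; that leaves t.
At row 4, column 7: row 4 has {t,u,v,w,x,y}; column 7 has {t,u,v,x}; that leaves s.
At row 5, column 3: row 5 has {s,t,v,w,y}; column 3 has {s,t,u,w,y}; that leaves x.
At row 5, column 5: row 5 has {s,t,v,w,x,y}; column 5 has {s,t,w,x,y}; that leaves u.
At row 6, column 3: row 6 has {s,t,u,x}; column 3 has {s,t,u,w,x,y}; that leaves v.
At row 6, column 6: row 6 has {s,t,u,v,x}; column 6 has {s,t,u,v,w,x}; that leaves y.
At row 6, column 7: row 6 has {s,t,u,v,x,y}; column 7 has {s,t,u,v,x}; that leaves w.
At row 7, column 2: row 7 has {s,t,u}; column 2 has {s,t,v,w,y}; that leaves x.
At row 7, column 4: row 7 has {s,t,u,x}; column 4 has {s,t,u,v,y}; that leaves w.
At row 7, column 5: row 7 has {s,t,u,w,x}; column 5 has {s,t,u,w,x,y}; that leaves v.
At row 7, column 7: row 7 has {s,t,u,v,w,x}; column 7 has {s,t,u,v,w,x}; that leaves y.
At row 1, column 2: row 1 has {s,t,v,w,x,y}; column 2 has {s,t,v,w,x,y}; that leaves u.
At row 3, column 4: row 3 has {s,t,u,v,w,y}; column 4 has {s,t,u,v,w,y}; that leaves x.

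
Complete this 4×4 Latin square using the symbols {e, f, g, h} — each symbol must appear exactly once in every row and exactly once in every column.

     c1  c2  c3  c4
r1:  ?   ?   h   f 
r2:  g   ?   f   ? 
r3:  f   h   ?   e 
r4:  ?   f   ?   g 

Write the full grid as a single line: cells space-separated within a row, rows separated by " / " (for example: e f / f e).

e g h f / g e f h / f h g e / h f e g

row 1 has {f,h}; column 1 has {f,g} — only e is left for (r1,c1).
row 1 has {e,f,h}; column 2 has {f,h} — only g is left for (r1,c2).
row 2 has {f,g}; column 2 has {f,g,h} — only e is left for (r2,c2).
row 2 has {e,f,g}; column 4 has {e,f,g} — only h is left for (r2,c4).
row 3 has {e,f,h}; column 3 has {f,h} — only g is left for (r3,c3).
row 4 has {f,g}; column 1 has {e,f,g} — only h is left for (r4,c1).
row 4 has {f,g,h}; column 3 has {f,g,h} — only e is left for (r4,c3).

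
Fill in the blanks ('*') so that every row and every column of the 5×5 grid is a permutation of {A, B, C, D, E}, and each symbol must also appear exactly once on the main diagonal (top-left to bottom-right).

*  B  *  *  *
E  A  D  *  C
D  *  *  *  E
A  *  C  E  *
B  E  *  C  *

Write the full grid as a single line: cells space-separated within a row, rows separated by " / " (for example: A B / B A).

C B E D A / E A D B C / D C B A E / A D C E B / B E A C D

(r1,c1) = C
(r2,c4) = B
(r3,c2) = C
(r3,c3) = B
(r3,c4) = A
(r4,c2) = D
(r4,c5) = B
(r5,c3) = A
(r5,c5) = D
(r1,c3) = E
(r1,c4) = D
(r1,c5) = A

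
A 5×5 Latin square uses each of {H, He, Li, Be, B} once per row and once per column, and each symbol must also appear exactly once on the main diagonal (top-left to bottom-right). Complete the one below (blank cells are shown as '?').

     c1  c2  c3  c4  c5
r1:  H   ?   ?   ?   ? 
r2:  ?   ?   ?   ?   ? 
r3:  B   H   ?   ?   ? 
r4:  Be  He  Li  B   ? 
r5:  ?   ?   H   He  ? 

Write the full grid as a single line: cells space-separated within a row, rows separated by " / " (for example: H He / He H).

H Be B Li He / He Li Be H B / B H He Be Li / Be He Li B H / Li B H He Be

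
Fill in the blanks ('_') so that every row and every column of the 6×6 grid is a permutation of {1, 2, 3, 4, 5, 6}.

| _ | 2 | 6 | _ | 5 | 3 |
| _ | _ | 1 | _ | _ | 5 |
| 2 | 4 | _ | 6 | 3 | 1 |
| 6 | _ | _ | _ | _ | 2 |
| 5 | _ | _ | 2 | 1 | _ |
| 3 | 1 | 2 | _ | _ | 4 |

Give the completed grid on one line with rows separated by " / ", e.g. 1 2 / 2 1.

1 2 6 4 5 3 / 4 6 1 3 2 5 / 2 4 5 6 3 1 / 6 5 3 1 4 2 / 5 3 4 2 1 6 / 3 1 2 5 6 4

At row 2, column 1: row 2 has {1,5}; column 1 has {2,3,5,6}; that leaves 4.
At row 2, column 4: row 2 has {1,4,5}; column 4 has {2,6}; that leaves 3.
At row 3, column 3: row 3 has {1,2,3,4,6}; column 3 has {1,2,6}; that leaves 5.
At row 4, column 5: row 4 has {2,6}; column 5 has {1,3,5}; that leaves 4.
At row 5, column 6: row 5 has {1,2,5}; column 6 has {1,2,3,4,5}; that leaves 6.
At row 6, column 4: row 6 has {1,2,3,4}; column 4 has {2,3,6}; that leaves 5.
At row 6, column 5: row 6 has {1,2,3,4,5}; column 5 has {1,3,4,5}; that leaves 6.
At row 1, column 1: row 1 has {2,3,5,6}; column 1 has {2,3,4,5,6}; that leaves 1.
At row 1, column 4: row 1 has {1,2,3,5,6}; column 4 has {2,3,5,6}; that leaves 4.
At row 2, column 2: row 2 has {1,3,4,5}; column 2 has {1,2,4}; that leaves 6.
At row 2, column 5: row 2 has {1,3,4,5,6}; column 5 has {1,3,4,5,6}; that leaves 2.
At row 4, column 3: row 4 has {2,4,6}; column 3 has {1,2,5,6}; that leaves 3.
At row 4, column 4: row 4 has {2,3,4,6}; column 4 has {2,3,4,5,6}; that leaves 1.
At row 5, column 2: row 5 has {1,2,5,6}; column 2 has {1,2,4,6}; that leaves 3.
At row 5, column 3: row 5 has {1,2,3,5,6}; column 3 has {1,2,3,5,6}; that leaves 4.
At row 4, column 2: row 4 has {1,2,3,4,6}; column 2 has {1,2,3,4,6}; that leaves 5.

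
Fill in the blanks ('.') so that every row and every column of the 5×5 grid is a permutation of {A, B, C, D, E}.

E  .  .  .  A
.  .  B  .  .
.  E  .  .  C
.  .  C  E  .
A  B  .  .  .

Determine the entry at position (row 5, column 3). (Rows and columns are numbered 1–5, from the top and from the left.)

E

(r1,c3) = D
(r3,c3) = A
(r5,c3) = E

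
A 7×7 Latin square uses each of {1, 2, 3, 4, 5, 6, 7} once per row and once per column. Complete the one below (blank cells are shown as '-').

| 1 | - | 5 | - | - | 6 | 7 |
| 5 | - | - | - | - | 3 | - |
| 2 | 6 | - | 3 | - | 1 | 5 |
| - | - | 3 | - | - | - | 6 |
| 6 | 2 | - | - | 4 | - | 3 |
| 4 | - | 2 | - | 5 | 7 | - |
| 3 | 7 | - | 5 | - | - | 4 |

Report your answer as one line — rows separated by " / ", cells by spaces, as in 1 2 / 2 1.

1 4 5 2 3 6 7 / 5 1 7 4 6 3 2 / 2 6 4 3 7 1 5 / 7 5 3 1 2 4 6 / 6 2 1 7 4 5 3 / 4 3 2 6 5 7 1 / 3 7 6 5 1 2 4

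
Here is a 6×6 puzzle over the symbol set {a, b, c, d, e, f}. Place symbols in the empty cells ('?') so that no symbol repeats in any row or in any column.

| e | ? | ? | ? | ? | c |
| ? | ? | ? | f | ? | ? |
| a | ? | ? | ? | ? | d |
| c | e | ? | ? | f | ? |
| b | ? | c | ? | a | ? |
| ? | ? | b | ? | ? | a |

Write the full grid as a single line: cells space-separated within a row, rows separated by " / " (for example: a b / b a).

e a f b d c / d b a f c e / a f e c b d / c e d a f b / b d c e a f / f c b d e a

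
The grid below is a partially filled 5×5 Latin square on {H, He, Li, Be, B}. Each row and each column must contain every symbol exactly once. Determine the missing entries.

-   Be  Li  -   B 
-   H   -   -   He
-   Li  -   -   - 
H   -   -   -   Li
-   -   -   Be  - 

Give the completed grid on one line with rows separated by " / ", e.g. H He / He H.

He Be Li H B / Be H B Li He / B Li H He Be / H He Be B Li / Li B He Be H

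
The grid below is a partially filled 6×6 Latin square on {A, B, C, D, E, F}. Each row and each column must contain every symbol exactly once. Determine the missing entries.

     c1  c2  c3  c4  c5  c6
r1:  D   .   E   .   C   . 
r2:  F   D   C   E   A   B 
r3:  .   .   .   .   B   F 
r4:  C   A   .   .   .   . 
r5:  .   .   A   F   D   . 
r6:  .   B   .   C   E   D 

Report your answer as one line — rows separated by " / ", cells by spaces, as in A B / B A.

D F E B C A / F D C E A B / E C D A B F / C A B D F E / B E A F D C / A B F C E D

(r1,c2): row 1 has {C,D,E}; column 2 has {A,B,D}, so it must be F.
(r1,c6): row 1 has {C,D,E,F}; column 6 has {B,D,F}, so it must be A.
(r3,c3): row 3 has {B,F}; column 3 has {A,C,E}, so it must be D.
(r3,c4): row 3 has {B,D,F}; column 4 has {C,E,F}, so it must be A.
(r4,c5): row 4 has {A,C}; column 5 has {A,B,C,D,E}, so it must be F.
(r4,c6): row 4 has {A,C,F}; column 6 has {A,B,D,F}, so it must be E.
(r5,c6): row 5 has {A,D,F}; column 6 has {A,B,D,E,F}, so it must be C.
(r6,c1): row 6 has {B,C,D,E}; column 1 has {C,D,F}, so it must be A.
(r6,c3): row 6 has {A,B,C,D,E}; column 3 has {A,C,D,E}, so it must be F.
(r1,c4): row 1 has {A,C,D,E,F}; column 4 has {A,C,E,F}, so it must be B.
(r3,c1): row 3 has {A,B,D,F}; column 1 has {A,C,D,F}, so it must be E.
(r3,c2): row 3 has {A,B,D,E,F}; column 2 has {A,B,D,F}, so it must be C.
(r4,c3): row 4 has {A,C,E,F}; column 3 has {A,C,D,E,F}, so it must be B.
(r4,c4): row 4 has {A,B,C,E,F}; column 4 has {A,B,C,E,F}, so it must be D.
(r5,c1): row 5 has {A,C,D,F}; column 1 has {A,C,D,E,F}, so it must be B.
(r5,c2): row 5 has {A,B,C,D,F}; column 2 has {A,B,C,D,F}, so it must be E.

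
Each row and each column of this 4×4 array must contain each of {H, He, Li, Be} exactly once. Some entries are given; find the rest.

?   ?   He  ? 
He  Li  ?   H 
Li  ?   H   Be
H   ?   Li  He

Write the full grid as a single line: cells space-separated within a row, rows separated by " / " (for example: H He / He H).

Be H He Li / He Li Be H / Li He H Be / H Be Li He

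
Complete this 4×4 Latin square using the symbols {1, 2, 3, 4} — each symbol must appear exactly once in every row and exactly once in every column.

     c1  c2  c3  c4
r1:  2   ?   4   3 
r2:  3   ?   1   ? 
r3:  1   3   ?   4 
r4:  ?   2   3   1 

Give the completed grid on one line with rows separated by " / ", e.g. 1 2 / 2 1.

2 1 4 3 / 3 4 1 2 / 1 3 2 4 / 4 2 3 1

At row 1, column 2: row 1 has {2,3,4}; column 2 has {2,3}; that leaves 1.
At row 2, column 2: row 2 has {1,3}; column 2 has {1,2,3}; that leaves 4.
At row 2, column 4: row 2 has {1,3,4}; column 4 has {1,3,4}; that leaves 2.
At row 3, column 3: row 3 has {1,3,4}; column 3 has {1,3,4}; that leaves 2.
At row 4, column 1: row 4 has {1,2,3}; column 1 has {1,2,3}; that leaves 4.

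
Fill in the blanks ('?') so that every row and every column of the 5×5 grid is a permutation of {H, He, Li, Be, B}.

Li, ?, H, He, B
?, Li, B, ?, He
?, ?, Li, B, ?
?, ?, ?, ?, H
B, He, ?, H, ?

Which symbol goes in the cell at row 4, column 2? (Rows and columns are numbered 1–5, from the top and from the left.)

B

(r1,c2) = Be
(r2,c4) = Be
(r3,c2) = H
(r3,c5) = Be
(r4,c2) = B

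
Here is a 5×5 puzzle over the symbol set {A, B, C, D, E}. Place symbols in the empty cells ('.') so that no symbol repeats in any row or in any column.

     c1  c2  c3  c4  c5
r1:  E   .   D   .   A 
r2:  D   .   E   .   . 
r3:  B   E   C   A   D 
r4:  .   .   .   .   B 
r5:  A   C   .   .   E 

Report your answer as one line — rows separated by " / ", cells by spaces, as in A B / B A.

E B D C A / D A E B C / B E C A D / C D A E B / A C B D E

(r1,c2): row 1 has {A,D,E}; column 2 has {C,E}, so it must be B.
(r1,c4): row 1 has {A,B,D,E}; column 4 has {A}, so it must be C.
(r2,c2): row 2 has {D,E}; column 2 has {B,C,E}, so it must be A.
(r2,c4): row 2 has {A,D,E}; column 4 has {A,C}, so it must be B.
(r2,c5): row 2 has {A,B,D,E}; column 5 has {A,B,D,E}, so it must be C.
(r4,c1): row 4 has {B}; column 1 has {A,B,D,E}, so it must be C.
(r4,c2): row 4 has {B,C}; column 2 has {A,B,C,E}, so it must be D.
(r4,c3): row 4 has {B,C,D}; column 3 has {C,D,E}, so it must be A.
(r4,c4): row 4 has {A,B,C,D}; column 4 has {A,B,C}, so it must be E.
(r5,c3): row 5 has {A,C,E}; column 3 has {A,C,D,E}, so it must be B.
(r5,c4): row 5 has {A,B,C,E}; column 4 has {A,B,C,E}, so it must be D.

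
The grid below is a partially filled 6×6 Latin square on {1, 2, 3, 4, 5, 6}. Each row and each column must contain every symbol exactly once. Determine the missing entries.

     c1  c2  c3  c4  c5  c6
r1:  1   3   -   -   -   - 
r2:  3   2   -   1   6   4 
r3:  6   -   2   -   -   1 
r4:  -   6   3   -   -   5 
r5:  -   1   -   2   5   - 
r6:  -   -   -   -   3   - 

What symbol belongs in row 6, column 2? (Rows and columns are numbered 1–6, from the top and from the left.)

Cell (r2,c3): row 2 has {1,2,3,4,6}; column 3 has {2,3} → 5.
Cell (r3,c5): row 3 has {1,2,6}; column 5 has {3,5,6} → 4.
Cell (r4,c4): row 4 has {3,5,6}; column 4 has {1,2} → 4.
Cell (r5,c1): row 5 has {1,2,5}; column 1 has {1,3,6} → 4.
Cell (r5,c3): row 5 has {1,2,4,5}; column 3 has {2,3,5} → 6.
Cell (r5,c6): row 5 has {1,2,4,5,6}; column 6 has {1,4,5} → 3.
Cell (r1,c3): row 1 has {1,3}; column 3 has {2,3,5,6} → 4.
Cell (r1,c5): row 1 has {1,3,4}; column 5 has {3,4,5,6} → 2.
Cell (r1,c6): row 1 has {1,2,3,4}; column 6 has {1,3,4,5} → 6.
Cell (r3,c2): row 3 has {1,2,4,6}; column 2 has {1,2,3,6} → 5.
Cell (r3,c4): row 3 has {1,2,4,5,6}; column 4 has {1,2,4} → 3.
Cell (r4,c1): row 4 has {3,4,5,6}; column 1 has {1,3,4,6} → 2.
Cell (r4,c5): row 4 has {2,3,4,5,6}; column 5 has {2,3,4,5,6} → 1.
Cell (r6,c1): row 6 has {3}; column 1 has {1,2,3,4,6} → 5.
Cell (r6,c2): row 6 has {3,5}; column 2 has {1,2,3,5,6} → 4.

4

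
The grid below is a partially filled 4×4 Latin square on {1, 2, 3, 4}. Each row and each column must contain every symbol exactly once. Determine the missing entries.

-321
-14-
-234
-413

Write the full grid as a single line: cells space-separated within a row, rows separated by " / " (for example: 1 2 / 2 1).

4 3 2 1 / 3 1 4 2 / 1 2 3 4 / 2 4 1 3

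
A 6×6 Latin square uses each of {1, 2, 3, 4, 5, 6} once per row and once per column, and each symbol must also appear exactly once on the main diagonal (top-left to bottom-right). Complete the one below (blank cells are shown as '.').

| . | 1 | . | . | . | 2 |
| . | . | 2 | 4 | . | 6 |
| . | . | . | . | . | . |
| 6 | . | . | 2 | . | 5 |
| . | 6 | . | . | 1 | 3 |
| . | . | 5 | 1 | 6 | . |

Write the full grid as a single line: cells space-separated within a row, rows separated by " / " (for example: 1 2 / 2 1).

5 1 3 6 4 2 / 1 3 2 4 5 6 / 4 5 6 3 2 1 / 6 4 1 2 3 5 / 2 6 4 5 1 3 / 3 2 5 1 6 4

row 5 has {1,3,6}; column 3 has {2,5} — only 4 is left for (r5,c3).
row 5 has {1,3,4,6}; column 4 has {1,2,4} — only 5 is left for (r5,c4).
row 6 has {1,5,6}; column 6 has {2,3,5,6}; the diagonal has {1,2} — only 4 is left for (r6,c6).
row 3 is empty so far; column 6 has {2,3,4,5,6} — only 1 is left for (r3,c6).
row 5 has {1,3,4,5,6}; column 1 has {6} — only 2 is left for (r5,c1).
row 6 has {1,4,5,6}; column 1 has {2,6} — only 3 is left for (r6,c1).
row 6 has {1,3,4,5,6}; column 2 has {1,6} — only 2 is left for (r6,c2).
row 1 has {1,2}; column 1 has {2,3,6}; the diagonal has {1,2,4} — only 5 is left for (r1,c1).
row 2 has {2,4,6}; column 1 has {2,3,5,6} — only 1 is left for (r2,c1).
row 2 has {1,2,4,6}; column 2 has {1,2,6}; the diagonal has {1,2,4,5} — only 3 is left for (r2,c2).
row 2 has {1,2,3,4,6}; column 5 has {1,6} — only 5 is left for (r2,c5).
row 3 has {1}; column 1 has {1,2,3,5,6} — only 4 is left for (r3,c1).
row 3 has {1,4}; column 2 has {1,2,3,6} — only 5 is left for (r3,c2).
row 3 has {1,4,5}; column 3 has {2,4,5}; the diagonal has {1,2,3,4,5} — only 6 is left for (r3,c3).
row 3 has {1,4,5,6}; column 4 has {1,2,4,5} — only 3 is left for (r3,c4).
row 3 has {1,3,4,5,6}; column 5 has {1,5,6} — only 2 is left for (r3,c5).
row 4 has {2,5,6}; column 2 has {1,2,3,5,6} — only 4 is left for (r4,c2).
row 4 has {2,4,5,6}; column 5 has {1,2,5,6} — only 3 is left for (r4,c5).
row 1 has {1,2,5}; column 3 has {2,4,5,6} — only 3 is left for (r1,c3).
row 1 has {1,2,3,5}; column 4 has {1,2,3,4,5} — only 6 is left for (r1,c4).
row 1 has {1,2,3,5,6}; column 5 has {1,2,3,5,6} — only 4 is left for (r1,c5).
row 4 has {2,3,4,5,6}; column 3 has {2,3,4,5,6} — only 1 is left for (r4,c3).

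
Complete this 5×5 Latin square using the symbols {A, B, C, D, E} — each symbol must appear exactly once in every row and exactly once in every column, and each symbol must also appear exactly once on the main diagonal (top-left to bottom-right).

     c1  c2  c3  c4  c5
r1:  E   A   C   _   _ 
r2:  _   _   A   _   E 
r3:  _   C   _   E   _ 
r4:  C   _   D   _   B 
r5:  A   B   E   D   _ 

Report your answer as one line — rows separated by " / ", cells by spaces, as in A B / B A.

E A C B D / B D A C E / D C B E A / C E D A B / A B E D C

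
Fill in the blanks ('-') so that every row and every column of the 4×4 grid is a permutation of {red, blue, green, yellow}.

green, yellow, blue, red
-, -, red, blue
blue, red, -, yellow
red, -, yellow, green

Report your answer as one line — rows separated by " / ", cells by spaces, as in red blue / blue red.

green yellow blue red / yellow green red blue / blue red green yellow / red blue yellow green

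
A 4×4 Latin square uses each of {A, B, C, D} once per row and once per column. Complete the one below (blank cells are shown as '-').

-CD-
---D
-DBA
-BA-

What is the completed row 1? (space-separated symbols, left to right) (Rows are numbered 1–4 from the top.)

A C D B

(r1,c4) = B
(r2,c2) = A
(r2,c3) = C
(r3,c1) = C
(r4,c1) = D
(r4,c4) = C
(r1,c1) = A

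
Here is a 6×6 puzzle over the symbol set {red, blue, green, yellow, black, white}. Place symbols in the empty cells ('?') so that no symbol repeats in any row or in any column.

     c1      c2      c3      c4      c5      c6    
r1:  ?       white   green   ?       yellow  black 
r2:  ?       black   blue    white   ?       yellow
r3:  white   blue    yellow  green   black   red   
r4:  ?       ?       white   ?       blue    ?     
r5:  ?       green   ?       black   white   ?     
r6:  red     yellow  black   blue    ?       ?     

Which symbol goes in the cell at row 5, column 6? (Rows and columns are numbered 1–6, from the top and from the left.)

blue

(r1,c1): row 1 has {green,yellow,black,white}; column 1 has {red,white}, so it must be blue.
(r1,c4): row 1 has {blue,green,yellow,black,white}; column 4 has {blue,green,black,white}, so it must be red.
(r2,c1): row 2 has {blue,yellow,black,white}; column 1 has {red,blue,white}, so it must be green.
(r2,c5): row 2 has {blue,green,yellow,black,white}; column 5 has {blue,yellow,black,white}, so it must be red.
(r4,c2): row 4 has {blue,white}; column 2 has {blue,green,yellow,black,white}, so it must be red.
(r4,c4): row 4 has {red,blue,white}; column 4 has {red,blue,green,black,white}, so it must be yellow.
(r4,c6): row 4 has {red,blue,yellow,white}; column 6 has {red,yellow,black}, so it must be green.
(r5,c1): row 5 has {green,black,white}; column 1 has {red,blue,green,white}, so it must be yellow.
(r5,c3): row 5 has {green,yellow,black,white}; column 3 has {blue,green,yellow,black,white}, so it must be red.
(r5,c6): row 5 has {red,green,yellow,black,white}; column 6 has {red,green,yellow,black}, so it must be blue.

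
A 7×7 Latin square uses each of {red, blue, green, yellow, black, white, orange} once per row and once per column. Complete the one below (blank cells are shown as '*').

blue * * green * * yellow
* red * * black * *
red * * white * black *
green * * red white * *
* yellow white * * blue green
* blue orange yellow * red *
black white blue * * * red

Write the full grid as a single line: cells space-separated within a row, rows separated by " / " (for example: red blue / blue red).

blue black red green orange white yellow / yellow red green blue black orange white / red green yellow white blue black orange / green orange black red white yellow blue / orange yellow white black red blue green / white blue orange yellow green red black / black white blue orange yellow green red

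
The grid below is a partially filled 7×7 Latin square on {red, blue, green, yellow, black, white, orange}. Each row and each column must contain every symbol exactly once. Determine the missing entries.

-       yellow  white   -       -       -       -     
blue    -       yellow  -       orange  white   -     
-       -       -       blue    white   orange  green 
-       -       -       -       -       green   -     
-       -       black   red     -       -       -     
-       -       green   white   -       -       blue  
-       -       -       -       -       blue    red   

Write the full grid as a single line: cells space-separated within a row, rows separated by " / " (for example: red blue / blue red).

(r2,c7) = black
(r3,c3) = red
(r5,c6) = yellow
(r7,c3) = orange
(r1,c7) = orange
(r2,c4) = green
(r3,c2) = black
(r4,c3) = blue
(r5,c7) = white
(r1,c4) = black
(r1,c6) = red
(r2,c2) = red
(r3,c1) = yellow
(r4,c7) = yellow
(r6,c2) = orange
(r6,c6) = black
(r7,c4) = yellow
(r1,c1) = green
(r1,c5) = blue
(r4,c2) = white
(r4,c4) = orange
(r5,c1) = orange
(r5,c5) = green
(r6,c1) = red
(r6,c5) = yellow
(r7,c2) = green
(r7,c5) = black
(r4,c1) = black
(r4,c5) = red
(r5,c2) = blue
(r7,c1) = white

green yellow white black blue red orange / blue red yellow green orange white black / yellow black red blue white orange green / black white blue orange red green yellow / orange blue black red green yellow white / red orange green white yellow black blue / white green orange yellow black blue red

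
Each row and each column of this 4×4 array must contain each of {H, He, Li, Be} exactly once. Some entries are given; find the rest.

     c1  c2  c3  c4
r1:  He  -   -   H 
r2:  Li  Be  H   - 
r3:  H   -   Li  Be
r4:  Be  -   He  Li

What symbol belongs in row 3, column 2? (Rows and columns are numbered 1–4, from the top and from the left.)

row 1 has {H,He}; column 2 has {Be} — only Li is left for (r1,c2).
row 1 has {H,He,Li}; column 3 has {H,He,Li} — only Be is left for (r1,c3).
row 2 has {H,Li,Be}; column 4 has {H,Li,Be} — only He is left for (r2,c4).
row 3 has {H,Li,Be}; column 2 has {Li,Be} — only He is left for (r3,c2).

He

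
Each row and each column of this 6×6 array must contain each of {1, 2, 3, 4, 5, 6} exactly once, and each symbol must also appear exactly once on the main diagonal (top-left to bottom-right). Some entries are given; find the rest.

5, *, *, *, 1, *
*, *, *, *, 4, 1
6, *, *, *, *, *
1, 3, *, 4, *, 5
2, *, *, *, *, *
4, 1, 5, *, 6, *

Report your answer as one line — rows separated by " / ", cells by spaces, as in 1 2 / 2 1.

(r2,c1) = 3
(r4,c5) = 2
(r5,c5) = 3
(r6,c6) = 2
(r2,c2) = 6
(r2,c3) = 2
(r2,c4) = 5
(r3,c3) = 1
(r3,c5) = 5
(r4,c3) = 6
(r5,c3) = 4
(r5,c6) = 6
(r6,c4) = 3
(r1,c3) = 3
(r1,c6) = 4
(r3,c4) = 2
(r3,c6) = 3
(r5,c2) = 5
(r5,c4) = 1
(r1,c2) = 2
(r1,c4) = 6
(r3,c2) = 4

5 2 3 6 1 4 / 3 6 2 5 4 1 / 6 4 1 2 5 3 / 1 3 6 4 2 5 / 2 5 4 1 3 6 / 4 1 5 3 6 2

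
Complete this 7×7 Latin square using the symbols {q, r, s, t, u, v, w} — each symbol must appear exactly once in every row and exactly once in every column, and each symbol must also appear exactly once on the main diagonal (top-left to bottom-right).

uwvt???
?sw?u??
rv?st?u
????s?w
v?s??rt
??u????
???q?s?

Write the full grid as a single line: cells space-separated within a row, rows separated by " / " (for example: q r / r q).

u w v t r q s / t s w r u v q / r v q s t w u / q t r v s u w / v q s u w r t / s r u w q t v / w u t q v s r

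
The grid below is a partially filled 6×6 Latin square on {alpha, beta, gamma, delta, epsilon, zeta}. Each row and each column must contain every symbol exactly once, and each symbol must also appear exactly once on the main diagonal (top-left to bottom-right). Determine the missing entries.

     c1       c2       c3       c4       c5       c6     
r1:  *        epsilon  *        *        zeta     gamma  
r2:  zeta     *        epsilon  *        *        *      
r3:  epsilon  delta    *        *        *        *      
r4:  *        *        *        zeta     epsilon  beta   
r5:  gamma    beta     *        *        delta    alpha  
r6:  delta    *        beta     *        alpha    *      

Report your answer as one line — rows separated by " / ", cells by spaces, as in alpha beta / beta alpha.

At row 2, column 6: row 2 has {epsilon,zeta}; column 6 has {alpha,beta,gamma}; that leaves delta.
At row 3, column 6: row 3 has {delta,epsilon}; column 6 has {alpha,beta,gamma,delta}; that leaves zeta.
At row 4, column 1: row 4 has {beta,epsilon,zeta}; column 1 has {gamma,delta,epsilon,zeta}; that leaves alpha.
At row 4, column 2: row 4 has {alpha,beta,epsilon,zeta}; column 2 has {beta,delta,epsilon}; that leaves gamma.
At row 4, column 3: row 4 has {alpha,beta,gamma,epsilon,zeta}; column 3 has {beta,epsilon}; that leaves delta.
At row 5, column 3: row 5 has {alpha,beta,gamma,delta}; column 3 has {beta,delta,epsilon}; that leaves zeta.
At row 5, column 4: row 5 has {alpha,beta,gamma,delta,zeta}; column 4 has {zeta}; that leaves epsilon.
At row 6, column 2: row 6 has {alpha,beta,delta}; column 2 has {beta,gamma,delta,epsilon}; that leaves zeta.
At row 6, column 4: row 6 has {alpha,beta,delta,zeta}; column 4 has {epsilon,zeta}; that leaves gamma.
At row 6, column 6: row 6 has {alpha,beta,gamma,delta,zeta}; column 6 has {alpha,beta,gamma,delta,zeta}; the diagonal has {delta,zeta}; that leaves epsilon.
At row 1, column 1: row 1 has {gamma,epsilon,zeta}; column 1 has {alpha,gamma,delta,epsilon,zeta}; the diagonal has {delta,epsilon,zeta}; that leaves beta.
At row 1, column 3: row 1 has {beta,gamma,epsilon,zeta}; column 3 has {beta,delta,epsilon,zeta}; that leaves alpha.
At row 1, column 4: row 1 has {alpha,beta,gamma,epsilon,zeta}; column 4 has {gamma,epsilon,zeta}; that leaves delta.
At row 2, column 2: row 2 has {delta,epsilon,zeta}; column 2 has {beta,gamma,delta,epsilon,zeta}; the diagonal has {beta,delta,epsilon,zeta}; that leaves alpha.
At row 2, column 4: row 2 has {alpha,delta,epsilon,zeta}; column 4 has {gamma,delta,epsilon,zeta}; that leaves beta.
At row 2, column 5: row 2 has {alpha,beta,delta,epsilon,zeta}; column 5 has {alpha,delta,epsilon,zeta}; that leaves gamma.
At row 3, column 3: row 3 has {delta,epsilon,zeta}; column 3 has {alpha,beta,delta,epsilon,zeta}; the diagonal has {alpha,beta,delta,epsilon,zeta}; that leaves gamma.
At row 3, column 4: row 3 has {gamma,delta,epsilon,zeta}; column 4 has {beta,gamma,delta,epsilon,zeta}; that leaves alpha.
At row 3, column 5: row 3 has {alpha,gamma,delta,epsilon,zeta}; column 5 has {alpha,gamma,delta,epsilon,zeta}; that leaves beta.

beta epsilon alpha delta zeta gamma / zeta alpha epsilon beta gamma delta / epsilon delta gamma alpha beta zeta / alpha gamma delta zeta epsilon beta / gamma beta zeta epsilon delta alpha / delta zeta beta gamma alpha epsilon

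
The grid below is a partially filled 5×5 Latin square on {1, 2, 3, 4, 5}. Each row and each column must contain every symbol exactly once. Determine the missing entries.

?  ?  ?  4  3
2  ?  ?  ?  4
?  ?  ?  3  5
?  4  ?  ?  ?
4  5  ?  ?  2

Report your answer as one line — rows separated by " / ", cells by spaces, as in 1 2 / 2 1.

(r3,c1): row 3 has {3,5}; column 1 has {2,4}, so it must be 1.
(r3,c2): row 3 has {1,3,5}; column 2 has {4,5}, so it must be 2.
(r3,c3): row 3 has {1,2,3,5}; column 3 is empty so far, so it must be 4.
(r4,c5): row 4 has {4}; column 5 has {2,3,4,5}, so it must be 1.
(r5,c4): row 5 has {2,4,5}; column 4 has {3,4}, so it must be 1.
(r1,c1): row 1 has {3,4}; column 1 has {1,2,4}, so it must be 5.
(r1,c2): row 1 has {3,4,5}; column 2 has {2,4,5}, so it must be 1.
(r1,c3): row 1 has {1,3,4,5}; column 3 has {4}, so it must be 2.
(r2,c2): row 2 has {2,4}; column 2 has {1,2,4,5}, so it must be 3.
(r2,c4): row 2 has {2,3,4}; column 4 has {1,3,4}, so it must be 5.
(r4,c1): row 4 has {1,4}; column 1 has {1,2,4,5}, so it must be 3.
(r4,c3): row 4 has {1,3,4}; column 3 has {2,4}, so it must be 5.
(r4,c4): row 4 has {1,3,4,5}; column 4 has {1,3,4,5}, so it must be 2.
(r5,c3): row 5 has {1,2,4,5}; column 3 has {2,4,5}, so it must be 3.
(r2,c3): row 2 has {2,3,4,5}; column 3 has {2,3,4,5}, so it must be 1.

5 1 2 4 3 / 2 3 1 5 4 / 1 2 4 3 5 / 3 4 5 2 1 / 4 5 3 1 2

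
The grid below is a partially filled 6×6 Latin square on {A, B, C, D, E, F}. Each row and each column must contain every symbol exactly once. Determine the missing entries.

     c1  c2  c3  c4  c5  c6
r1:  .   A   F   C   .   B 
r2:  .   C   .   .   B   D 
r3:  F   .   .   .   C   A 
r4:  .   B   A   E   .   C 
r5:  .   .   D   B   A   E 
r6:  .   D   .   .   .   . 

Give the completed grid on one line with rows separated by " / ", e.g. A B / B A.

E A F C D B / A C E F B D / F E B D C A / D B A E F C / C F D B A E / B D C A E F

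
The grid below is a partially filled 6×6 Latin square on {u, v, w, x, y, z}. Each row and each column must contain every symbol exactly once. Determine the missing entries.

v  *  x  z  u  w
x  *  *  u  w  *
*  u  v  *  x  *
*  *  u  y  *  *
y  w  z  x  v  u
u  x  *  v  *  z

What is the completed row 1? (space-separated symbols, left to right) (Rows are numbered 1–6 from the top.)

v y x z u w

(r1,c2) = y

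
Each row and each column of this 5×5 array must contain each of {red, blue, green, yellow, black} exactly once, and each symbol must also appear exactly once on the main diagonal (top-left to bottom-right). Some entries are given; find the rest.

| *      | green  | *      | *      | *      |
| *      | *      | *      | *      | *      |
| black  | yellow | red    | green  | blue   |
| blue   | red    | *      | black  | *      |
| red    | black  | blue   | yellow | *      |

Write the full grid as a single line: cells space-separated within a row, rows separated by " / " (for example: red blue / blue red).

yellow green black blue red / green blue yellow red black / black yellow red green blue / blue red green black yellow / red black blue yellow green

Cell (r1,c1): row 1 has {green}; column 1 has {red,blue,black}; the diagonal has {red,black} → yellow.
Cell (r1,c3): row 1 has {green,yellow}; column 3 has {red,blue} → black.
Cell (r1,c5): row 1 has {green,yellow,black}; column 5 has {blue} → red.
Cell (r2,c1): row 2 is empty so far; column 1 has {red,blue,yellow,black} → green.
Cell (r2,c2): row 2 has {green}; column 2 has {red,green,yellow,black}; the diagonal has {red,yellow,black} → blue.
Cell (r2,c3): row 2 has {blue,green}; column 3 has {red,blue,black} → yellow.
Cell (r2,c4): row 2 has {blue,green,yellow}; column 4 has {green,yellow,black} → red.
Cell (r2,c5): row 2 has {red,blue,green,yellow}; column 5 has {red,blue} → black.
Cell (r4,c3): row 4 has {red,blue,black}; column 3 has {red,blue,yellow,black} → green.
Cell (r4,c5): row 4 has {red,blue,green,black}; column 5 has {red,blue,black} → yellow.
Cell (r5,c5): row 5 has {red,blue,yellow,black}; column 5 has {red,blue,yellow,black}; the diagonal has {red,blue,yellow,black} → green.
Cell (r1,c4): row 1 has {red,green,yellow,black}; column 4 has {red,green,yellow,black} → blue.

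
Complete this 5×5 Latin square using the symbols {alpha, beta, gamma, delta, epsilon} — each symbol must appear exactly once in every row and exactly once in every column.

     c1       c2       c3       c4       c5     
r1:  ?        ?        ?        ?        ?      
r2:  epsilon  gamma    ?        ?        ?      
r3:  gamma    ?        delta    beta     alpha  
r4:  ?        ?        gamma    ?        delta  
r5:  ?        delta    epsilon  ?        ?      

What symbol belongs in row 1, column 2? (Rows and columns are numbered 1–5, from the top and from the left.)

alpha

Cell (r2,c5): row 2 has {gamma,epsilon}; column 5 has {alpha,delta} → beta.
Cell (r3,c2): row 3 has {alpha,beta,gamma,delta}; column 2 has {gamma,delta} → epsilon.
Cell (r5,c5): row 5 has {delta,epsilon}; column 5 has {alpha,beta,delta} → gamma.
Cell (r1,c5): row 1 is empty so far; column 5 has {alpha,beta,gamma,delta} → epsilon.
Cell (r2,c3): row 2 has {beta,gamma,epsilon}; column 3 has {gamma,delta,epsilon} → alpha.
Cell (r2,c4): row 2 has {alpha,beta,gamma,epsilon}; column 4 has {beta} → delta.
Cell (r5,c4): row 5 has {gamma,delta,epsilon}; column 4 has {beta,delta} → alpha.
Cell (r1,c3): row 1 has {epsilon}; column 3 has {alpha,gamma,delta,epsilon} → beta.
Cell (r1,c4): row 1 has {beta,epsilon}; column 4 has {alpha,beta,delta} → gamma.
Cell (r4,c4): row 4 has {gamma,delta}; column 4 has {alpha,beta,gamma,delta} → epsilon.
Cell (r5,c1): row 5 has {alpha,gamma,delta,epsilon}; column 1 has {gamma,epsilon} → beta.
Cell (r1,c2): row 1 has {beta,gamma,epsilon}; column 2 has {gamma,delta,epsilon} → alpha.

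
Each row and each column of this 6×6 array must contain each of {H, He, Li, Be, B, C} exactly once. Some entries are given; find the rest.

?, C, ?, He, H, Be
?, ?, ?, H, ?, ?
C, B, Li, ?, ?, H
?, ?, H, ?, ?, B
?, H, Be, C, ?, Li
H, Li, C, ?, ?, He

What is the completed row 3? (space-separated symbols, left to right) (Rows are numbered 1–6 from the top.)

At row 1, column 3: row 1 has {H,He,Be,C}; column 3 has {H,Li,Be,C}; that leaves B.
At row 2, column 3: row 2 has {H}; column 3 has {H,Li,Be,B,C}; that leaves He.
At row 2, column 6: row 2 has {H,He}; column 6 has {H,He,Li,Be,B}; that leaves C.
At row 3, column 4: row 3 has {H,Li,B,C}; column 4 has {H,He,C}; that leaves Be.
At row 3, column 5: row 3 has {H,Li,Be,B,C}; column 5 has {H}; that leaves He.

C B Li Be He H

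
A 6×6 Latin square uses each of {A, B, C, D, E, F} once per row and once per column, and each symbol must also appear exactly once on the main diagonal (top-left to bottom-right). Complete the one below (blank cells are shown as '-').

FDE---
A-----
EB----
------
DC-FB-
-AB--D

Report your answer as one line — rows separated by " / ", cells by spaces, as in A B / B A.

F D E B C A / A E F C D B / E B C D A F / B F D A E C / D C A F B E / C A B E F D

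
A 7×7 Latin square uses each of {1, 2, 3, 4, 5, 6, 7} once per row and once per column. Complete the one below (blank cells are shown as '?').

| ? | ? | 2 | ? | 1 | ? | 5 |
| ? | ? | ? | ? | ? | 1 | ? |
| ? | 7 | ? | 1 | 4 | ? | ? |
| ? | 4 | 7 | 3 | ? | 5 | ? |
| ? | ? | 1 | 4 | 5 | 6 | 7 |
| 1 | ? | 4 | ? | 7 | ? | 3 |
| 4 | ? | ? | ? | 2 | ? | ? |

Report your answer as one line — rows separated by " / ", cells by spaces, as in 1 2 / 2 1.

At row 4, column 5: row 4 has {3,4,5,7}; column 5 has {1,2,4,5,7}; that leaves 6.
At row 6, column 6: row 6 has {1,3,4,7}; column 6 has {1,5,6}; that leaves 2.
At row 2, column 5: row 2 has {1}; column 5 has {1,2,4,5,6,7}; that leaves 3.
At row 3, column 6: row 3 has {1,4,7}; column 6 has {1,2,5,6}; that leaves 3.
At row 4, column 1: row 4 has {3,4,5,6,7}; column 1 has {1,4}; that leaves 2.
At row 4, column 7: row 4 has {2,3,4,5,6,7}; column 7 has {3,5,7}; that leaves 1.
At row 5, column 1: row 5 has {1,4,5,6,7}; column 1 has {1,2,4}; that leaves 3.
At row 5, column 2: row 5 has {1,3,4,5,6,7}; column 2 has {4,7}; that leaves 2.
At row 7, column 6: row 7 has {2,4}; column 6 has {1,2,3,5,6}; that leaves 7.
At row 7, column 7: row 7 has {2,4,7}; column 7 has {1,3,5,7}; that leaves 6.
At row 1, column 6: row 1 has {1,2,5}; column 6 has {1,2,3,5,6,7}; that leaves 4.
At row 3, column 7: row 3 has {1,3,4,7}; column 7 has {1,3,5,6,7}; that leaves 2.
At row 7, column 4: row 7 has {2,4,6,7}; column 4 has {1,3,4}; that leaves 5.
At row 2, column 7: row 2 has {1,3}; column 7 has {1,2,3,5,6,7}; that leaves 4.
At row 6, column 4: row 6 has {1,2,3,4,7}; column 4 has {1,3,4,5}; that leaves 6.
At row 7, column 3: row 7 has {2,4,5,6,7}; column 3 has {1,2,4,7}; that leaves 3.
At row 1, column 4: row 1 has {1,2,4,5}; column 4 has {1,3,4,5,6}; that leaves 7.
At row 2, column 4: row 2 has {1,3,4}; column 4 has {1,3,4,5,6,7}; that leaves 2.
At row 6, column 2: row 6 has {1,2,3,4,6,7}; column 2 has {2,4,7}; that leaves 5.
At row 7, column 2: row 7 has {2,3,4,5,6,7}; column 2 has {2,4,5,7}; that leaves 1.
At row 1, column 1: row 1 has {1,2,4,5,7}; column 1 has {1,2,3,4}; that leaves 6.
At row 1, column 2: row 1 has {1,2,4,5,6,7}; column 2 has {1,2,4,5,7}; that leaves 3.
At row 2, column 2: row 2 has {1,2,3,4}; column 2 has {1,2,3,4,5,7}; that leaves 6.
At row 2, column 3: row 2 has {1,2,3,4,6}; column 3 has {1,2,3,4,7}; that leaves 5.
At row 3, column 1: row 3 has {1,2,3,4,7}; column 1 has {1,2,3,4,6}; that leaves 5.
At row 3, column 3: row 3 has {1,2,3,4,5,7}; column 3 has {1,2,3,4,5,7}; that leaves 6.
At row 2, column 1: row 2 has {1,2,3,4,5,6}; column 1 has {1,2,3,4,5,6}; that leaves 7.

6 3 2 7 1 4 5 / 7 6 5 2 3 1 4 / 5 7 6 1 4 3 2 / 2 4 7 3 6 5 1 / 3 2 1 4 5 6 7 / 1 5 4 6 7 2 3 / 4 1 3 5 2 7 6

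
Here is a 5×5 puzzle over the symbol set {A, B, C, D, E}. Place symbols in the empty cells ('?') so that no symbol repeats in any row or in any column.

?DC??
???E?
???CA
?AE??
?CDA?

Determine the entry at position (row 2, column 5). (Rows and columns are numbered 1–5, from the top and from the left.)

D

(r1,c4) = B
(r1,c5) = E
(r2,c2) = B
(r2,c3) = A
(r3,c2) = E
(r3,c3) = B
(r4,c4) = D
(r5,c5) = B
(r1,c1) = A
(r3,c1) = D
(r4,c5) = C
(r5,c1) = E
(r2,c1) = C
(r2,c5) = D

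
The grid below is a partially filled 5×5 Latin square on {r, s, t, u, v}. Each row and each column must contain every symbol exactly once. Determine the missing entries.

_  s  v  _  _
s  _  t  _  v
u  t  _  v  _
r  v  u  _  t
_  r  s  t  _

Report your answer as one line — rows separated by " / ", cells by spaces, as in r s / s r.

t s v u r / s u t r v / u t r v s / r v u s t / v r s t u

At row 1, column 1: row 1 has {s,v}; column 1 has {r,s,u}; that leaves t.
At row 2, column 2: row 2 has {s,t,v}; column 2 has {r,s,t,v}; that leaves u.
At row 2, column 4: row 2 has {s,t,u,v}; column 4 has {t,v}; that leaves r.
At row 3, column 3: row 3 has {t,u,v}; column 3 has {s,t,u,v}; that leaves r.
At row 3, column 5: row 3 has {r,t,u,v}; column 5 has {t,v}; that leaves s.
At row 4, column 4: row 4 has {r,t,u,v}; column 4 has {r,t,v}; that leaves s.
At row 5, column 1: row 5 has {r,s,t}; column 1 has {r,s,t,u}; that leaves v.
At row 5, column 5: row 5 has {r,s,t,v}; column 5 has {s,t,v}; that leaves u.
At row 1, column 4: row 1 has {s,t,v}; column 4 has {r,s,t,v}; that leaves u.
At row 1, column 5: row 1 has {s,t,u,v}; column 5 has {s,t,u,v}; that leaves r.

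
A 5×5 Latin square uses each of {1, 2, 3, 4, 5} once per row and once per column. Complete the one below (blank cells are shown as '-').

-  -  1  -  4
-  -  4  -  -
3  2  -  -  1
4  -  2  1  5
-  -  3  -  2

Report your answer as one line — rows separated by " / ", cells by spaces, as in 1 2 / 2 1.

2 5 1 3 4 / 5 1 4 2 3 / 3 2 5 4 1 / 4 3 2 1 5 / 1 4 3 5 2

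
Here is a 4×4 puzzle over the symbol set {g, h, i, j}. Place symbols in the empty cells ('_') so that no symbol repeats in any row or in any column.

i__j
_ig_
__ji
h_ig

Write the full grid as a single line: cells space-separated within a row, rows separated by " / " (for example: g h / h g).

i g h j / j i g h / g h j i / h j i g

At row 1, column 3: row 1 has {i,j}; column 3 has {g,i,j}; that leaves h.
At row 2, column 1: row 2 has {g,i}; column 1 has {h,i}; that leaves j.
At row 2, column 4: row 2 has {g,i,j}; column 4 has {g,i,j}; that leaves h.
At row 3, column 1: row 3 has {i,j}; column 1 has {h,i,j}; that leaves g.
At row 3, column 2: row 3 has {g,i,j}; column 2 has {i}; that leaves h.
At row 4, column 2: row 4 has {g,h,i}; column 2 has {h,i}; that leaves j.
At row 1, column 2: row 1 has {h,i,j}; column 2 has {h,i,j}; that leaves g.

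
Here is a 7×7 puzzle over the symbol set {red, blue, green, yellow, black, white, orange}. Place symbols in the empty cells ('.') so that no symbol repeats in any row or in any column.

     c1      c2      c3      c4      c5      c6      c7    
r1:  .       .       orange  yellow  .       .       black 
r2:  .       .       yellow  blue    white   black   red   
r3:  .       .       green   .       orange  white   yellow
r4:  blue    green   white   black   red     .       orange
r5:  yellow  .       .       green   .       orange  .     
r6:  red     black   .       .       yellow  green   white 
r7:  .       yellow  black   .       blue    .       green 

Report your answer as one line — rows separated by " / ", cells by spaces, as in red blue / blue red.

Cell (r1,c5): row 1 has {yellow,black,orange}; column 5 has {red,blue,yellow,white,orange} → green.
Cell (r2,c2): row 2 has {red,blue,yellow,black,white}; column 2 has {green,yellow,black} → orange.
Cell (r3,c1): row 3 has {green,yellow,white,orange}; column 1 has {red,blue,yellow} → black.
Cell (r3,c4): row 3 has {green,yellow,black,white,orange}; column 4 has {blue,green,yellow,black} → red.
Cell (r4,c6): row 4 has {red,blue,green,black,white,orange}; column 6 has {green,black,white,orange} → yellow.
Cell (r5,c5): row 5 has {green,yellow,orange}; column 5 has {red,blue,green,yellow,white,orange} → black.
Cell (r5,c7): row 5 has {green,yellow,black,orange}; column 7 has {red,green,yellow,black,white,orange} → blue.
Cell (r6,c3): row 6 has {red,green,yellow,black,white}; column 3 has {green,yellow,black,white,orange} → blue.
Cell (r6,c4): row 6 has {red,blue,green,yellow,black,white}; column 4 has {red,blue,green,yellow,black} → orange.
Cell (r7,c4): row 7 has {blue,green,yellow,black}; column 4 has {red,blue,green,yellow,black,orange} → white.
Cell (r7,c6): row 7 has {blue,green,yellow,black,white}; column 6 has {green,yellow,black,white,orange} → red.
Cell (r1,c1): row 1 has {green,yellow,black,orange}; column 1 has {red,blue,yellow,black} → white.
Cell (r1,c6): row 1 has {green,yellow,black,white,orange}; column 6 has {red,green,yellow,black,white,orange} → blue.
Cell (r2,c1): row 2 has {red,blue,yellow,black,white,orange}; column 1 has {red,blue,yellow,black,white} → green.
Cell (r3,c2): row 3 has {red,green,yellow,black,white,orange}; column 2 has {green,yellow,black,orange} → blue.
Cell (r5,c3): row 5 has {blue,green,yellow,black,orange}; column 3 has {blue,green,yellow,black,white,orange} → red.
Cell (r7,c1): row 7 has {red,blue,green,yellow,black,white}; column 1 has {red,blue,green,yellow,black,white} → orange.
Cell (r1,c2): row 1 has {blue,green,yellow,black,white,orange}; column 2 has {blue,green,yellow,black,orange} → red.
Cell (r5,c2): row 5 has {red,blue,green,yellow,black,orange}; column 2 has {red,blue,green,yellow,black,orange} → white.

white red orange yellow green blue black / green orange yellow blue white black red / black blue green red orange white yellow / blue green white black red yellow orange / yellow white red green black orange blue / red black blue orange yellow green white / orange yellow black white blue red green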